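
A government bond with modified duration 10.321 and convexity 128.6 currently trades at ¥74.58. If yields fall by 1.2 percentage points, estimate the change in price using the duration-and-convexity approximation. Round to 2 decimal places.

+¥9.93

Duration effect: -D_mod·Δy = -10.321 × (-0.012) = +0.123852
Convexity effect: ½·C·(Δy)² = 0.5 × 128.6 × (-0.012)² = +0.0092592
ΔP/P ≈ +0.123852 + 0.0092592 = +0.1331112
ΔP ≈ 74.58 × (+0.1331112) = +9.927433296.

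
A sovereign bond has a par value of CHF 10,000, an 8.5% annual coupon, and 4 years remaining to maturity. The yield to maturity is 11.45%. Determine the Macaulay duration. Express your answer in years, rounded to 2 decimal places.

Periodic yield y = 0.1145. Discount each cash flow and weight by its year:
  t   CF        PV=CF/(1+0.1145)^t    t·PV
  1       850.00       762.6738       762.6738
  2       850.00       684.3193     1,368.6386
  3       850.00       614.0146     1,842.0438
  4    10,850.00     7,032.4952    28,129.9810
  Σ                  9,093.5030    32,103.3372
Price P = Σ PV = 9,093.5030.
Macaulay duration = Σ(t·PV) / P = 32,103.3372 / 9,093.5030 = 3.53036 years.

3.53 years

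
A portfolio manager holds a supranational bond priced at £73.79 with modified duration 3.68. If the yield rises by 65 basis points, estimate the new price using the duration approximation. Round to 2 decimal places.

£72.02

Duration approximation: ΔP/P ≈ -D_mod · Δy = -3.68 × (+0.0065) = -0.023920.
New price ≈ 73.79 × (1 - 0.023920) = 72.0249432.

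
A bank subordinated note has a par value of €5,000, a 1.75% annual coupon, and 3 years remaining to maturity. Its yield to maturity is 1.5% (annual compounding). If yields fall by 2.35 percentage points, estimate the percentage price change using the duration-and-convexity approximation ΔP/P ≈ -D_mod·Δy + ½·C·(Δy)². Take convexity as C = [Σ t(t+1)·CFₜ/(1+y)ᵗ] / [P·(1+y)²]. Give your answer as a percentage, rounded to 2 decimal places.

With y = 0.015:
  t   CF        PV=CF/(1+0.015)^t    t·PV        t(t+1)·PV
  1        87.50        86.2069        86.2069         172.4138
  2        87.50        84.9329       169.8658         509.5974
  3     5,087.50     4,865.2627    14,595.7881      58,383.1525
  Σ                  5,036.4025    14,851.8608      59,065.1637
P = 5,036.4025; D_Mac = 2.94890 yrs; D_mod = 2.90532 yrs; C = 11.38358.
Duration effect: -2.90532 × (-0.0235) = +0.068275
Convexity effect: 0.5 × 11.38358 × (-0.0235)² = +0.0031433
ΔP/P ≈ +0.068275 + 0.0031433 = +0.071418 = +7.1418%.

+7.14%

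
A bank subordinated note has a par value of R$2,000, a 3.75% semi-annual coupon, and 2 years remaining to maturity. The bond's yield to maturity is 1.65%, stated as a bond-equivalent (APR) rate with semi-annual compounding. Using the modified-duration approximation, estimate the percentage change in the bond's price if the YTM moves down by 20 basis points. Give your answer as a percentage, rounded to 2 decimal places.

Periodic yield y = 0.00825. Modified duration first:
  t   CF        PV=CF/(1+0.00825)^t    t·PV
  1        37.50        37.1932        37.1932
  2        37.50        36.8888        73.7776
  3        37.50        36.5870       109.7609
  4     2,037.50     1,971.6267     7,886.5069
  Σ                  2,082.2957     8,107.2386
P = 2,082.2957; D_Mac = 3.89341 half-year periods = 1.94671 yrs; D_mod = 1.94671/(1+0.00825) = 1.93078 yrs.
ΔP/P ≈ -D_mod · Δy = -1.93078 × (-0.002) = +0.003862 = +0.3862%.

+0.39%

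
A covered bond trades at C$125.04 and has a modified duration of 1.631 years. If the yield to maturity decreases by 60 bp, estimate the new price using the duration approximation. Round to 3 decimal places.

Duration approximation: ΔP/P ≈ -D_mod · Δy = -1.631 × (-0.006) = +0.009786.
New price ≈ 125.04 × (1 + 0.009786) = 126.26364144.

C$126.264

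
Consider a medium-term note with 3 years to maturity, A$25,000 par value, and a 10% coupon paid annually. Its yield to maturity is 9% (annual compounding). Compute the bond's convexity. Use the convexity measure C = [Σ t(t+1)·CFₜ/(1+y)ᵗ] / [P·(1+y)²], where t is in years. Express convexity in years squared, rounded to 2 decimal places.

8.93

With y = 0.09:
  t   CF        PV=CF/(1+0.09)^t    t·PV        t(t+1)·PV
  1     2,500.00     2,293.5780     2,293.5780       4,587.1560
  2     2,500.00     2,104.2000     4,208.4000      12,625.1999
  3    27,500.00    21,235.0457    63,705.1371     254,820.5484
  Σ                 25,632.8237    70,207.1151     272,032.9043
P = 25,632.8237.
Convexity = Σ t(t+1)·PV / [P·(1+y)²] = 272,032.9043 / (25,632.8237 × 1.188100) = 8.93248.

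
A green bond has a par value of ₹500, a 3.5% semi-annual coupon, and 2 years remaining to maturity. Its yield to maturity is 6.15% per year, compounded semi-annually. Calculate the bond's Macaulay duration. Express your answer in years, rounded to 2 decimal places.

1.95 years

Periodic yield y = 0.03075. Discount each cash flow and weight by its period:
  t   CF        PV=CF/(1+0.03075)^t    t·PV
  1         8.75         8.4890         8.4890
  2         8.75         8.2357        16.4714
  3         8.75         7.9900        23.9701
  4       508.75       450.7036     1,802.8145
  Σ                    475.4183     1,851.7450
Price P = Σ PV = 475.4183.
Macaulay duration = Σ(t·PV) / P = 1,851.7450 / 475.4183 = 3.89498 half-year periods.
In years: 3.89498 / 2 = 1.94749 years.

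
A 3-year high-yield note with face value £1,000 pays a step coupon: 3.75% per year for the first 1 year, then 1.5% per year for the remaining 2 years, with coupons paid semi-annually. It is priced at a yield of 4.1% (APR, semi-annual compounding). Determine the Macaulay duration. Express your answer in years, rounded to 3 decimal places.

Periodic yield y = 0.0205. Discount each cash flow and weight by its period:
  t   CF        PV=CF/(1+0.0205)^t    t·PV
  1        18.75        18.3733        18.3733
  2        18.75        18.0043        36.0085
  3         7.50         7.0570        21.1711
  4         7.50         6.9153        27.6611
  5         7.50         6.7764        33.8818
  6     1,007.50       892.0044     5,352.0264
  Σ                    949.1307     5,489.1223
Price P = Σ PV = 949.1307.
Macaulay duration = Σ(t·PV) / P = 5,489.1223 / 949.1307 = 5.78332 half-year periods.
In years: 5.78332 / 2 = 2.89166 years.

2.892 years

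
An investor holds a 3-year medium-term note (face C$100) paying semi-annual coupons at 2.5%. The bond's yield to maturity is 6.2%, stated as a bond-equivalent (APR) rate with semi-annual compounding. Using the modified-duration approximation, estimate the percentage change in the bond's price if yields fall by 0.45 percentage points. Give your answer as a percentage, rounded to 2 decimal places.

+1.27%

Periodic yield y = 0.031. Modified duration first:
  t   CF        PV=CF/(1+0.031)^t    t·PV
  1         1.25         1.2124         1.2124
  2         1.25         1.1760         2.3519
  3         1.25         1.1406         3.4218
  4         1.25         1.1063         4.4252
  5         1.25         1.0730         5.3652
  6       101.25        84.3030       505.8180
  Σ                     90.0113       522.5946
P = 90.0113; D_Mac = 5.80588 half-year periods = 2.90294 yrs; D_mod = 2.90294/(1+0.031) = 2.81565 yrs.
ΔP/P ≈ -D_mod · Δy = -2.81565 × (-0.0045) = +0.012670 = +1.2670%.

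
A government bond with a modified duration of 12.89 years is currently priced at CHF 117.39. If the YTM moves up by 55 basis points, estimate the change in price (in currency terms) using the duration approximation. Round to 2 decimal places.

-CHF 8.32

Duration approximation: ΔP/P ≈ -D_mod · Δy = -12.89 × (+0.0055) = -0.070895.
ΔP ≈ 117.39 × (-0.070895) = -8.32236405.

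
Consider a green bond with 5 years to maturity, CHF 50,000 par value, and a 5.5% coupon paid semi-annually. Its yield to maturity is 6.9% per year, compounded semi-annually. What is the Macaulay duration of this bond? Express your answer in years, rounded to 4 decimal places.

4.4181 years

Periodic yield y = 0.0345. Discount each cash flow and weight by its period:
  t   CF        PV=CF/(1+0.0345)^t    t·PV
  1     1,375.00     1,329.1445     1,329.1445
  2     1,375.00     1,284.8183     2,569.6366
  3     1,375.00     1,241.9703     3,725.9109
  4     1,375.00     1,200.5513     4,802.2052
  5     1,375.00     1,160.5136     5,802.5679
  6     1,375.00     1,121.8111     6,730.8665
  7     1,375.00     1,084.3993     7,590.7952
  8     1,375.00     1,048.2352     8,385.8816
  9     1,375.00     1,013.2771     9,119.4942
  10   51,375.00    36,597.1179   365,971.1788
  Σ                 47,081.8386   416,027.6813
Price P = Σ PV = 47,081.8386.
Macaulay duration = Σ(t·PV) / P = 416,027.6813 / 47,081.8386 = 8.83627 half-year periods.
In years: 8.83627 / 2 = 4.41813 years.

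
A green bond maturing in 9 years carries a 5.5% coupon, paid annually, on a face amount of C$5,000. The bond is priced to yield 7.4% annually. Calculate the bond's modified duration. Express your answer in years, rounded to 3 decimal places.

Periodic yield y = 0.074. First find Macaulay duration:
  t   CF        PV=CF/(1+0.074)^t    t·PV
  1       275.00       256.0521       256.0521
  2       275.00       238.4098       476.8196
  3       275.00       221.9831       665.9492
  4       275.00       206.6881       826.7526
  5       275.00       192.4471       962.2353
  6       275.00       179.1872     1,075.1233
  7       275.00       166.8410     1,167.8868
  8       275.00       155.3454     1,242.7633
  9     5,275.00     2,774.4949    24,970.4541
  Σ                  4,391.4487    31,644.0364
P = 4,391.4487; Macaulay duration = 31,644.0364 / 4,391.4487 = 7.20583 years.
Modified duration = D_Mac / (1 + y) = 7.20583 / 1.074 = 6.70934 years.

6.709 years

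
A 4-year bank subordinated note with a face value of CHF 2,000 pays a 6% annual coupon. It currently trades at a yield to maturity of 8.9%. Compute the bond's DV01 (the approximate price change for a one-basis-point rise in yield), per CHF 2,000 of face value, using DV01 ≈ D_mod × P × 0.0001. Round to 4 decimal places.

CHF 0.6080

Periodic yield y = 0.089.
  t   CF        PV=CF/(1+0.089)^t    t·PV
  1       120.00       110.1928       110.1928
  2       120.00       101.1872       202.3744
  3       120.00        92.9175       278.7526
  4     2,120.00     1,507.3855     6,029.5421
  Σ                  1,811.6831     6,620.8619
P = 1,811.6831; D_Mac = 3.65454 yrs; D_mod = 3.35586 yrs.
DV01 ≈ 3.35586 × 1,811.6831 × 0.0001 = 0.607976.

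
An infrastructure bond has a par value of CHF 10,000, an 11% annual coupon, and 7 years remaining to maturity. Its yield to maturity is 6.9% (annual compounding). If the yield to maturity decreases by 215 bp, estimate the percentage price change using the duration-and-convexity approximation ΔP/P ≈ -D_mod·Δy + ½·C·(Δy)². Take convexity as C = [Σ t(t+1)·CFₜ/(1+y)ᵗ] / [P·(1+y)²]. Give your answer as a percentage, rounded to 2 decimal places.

With y = 0.069:
  t   CF        PV=CF/(1+0.069)^t    t·PV        t(t+1)·PV
  1     1,100.00     1,028.9991     1,028.9991       2,057.9981
  2     1,100.00       962.5810     1,925.1620       5,775.4859
  3     1,100.00       900.4499     2,701.3498      10,805.3992
  4     1,100.00       842.3292     3,369.3169      16,846.5843
  5     1,100.00       787.9600     3,939.7999      23,638.7993
  6     1,100.00       737.1001     4,422.6004      30,958.2030
  7    11,100.00     6,957.9138    48,705.3964     389,643.1712
  Σ                 12,217.3330    66,092.6244     479,725.6411
P = 12,217.3330; D_Mac = 5.40974 yrs; D_mod = 5.06056 yrs; C = 34.36063.
Duration effect: -5.06056 × (-0.0215) = +0.108802
Convexity effect: 0.5 × 34.36063 × (-0.0215)² = +0.0079416
ΔP/P ≈ +0.108802 + 0.0079416 = +0.116744 = +11.6744%.

+11.67%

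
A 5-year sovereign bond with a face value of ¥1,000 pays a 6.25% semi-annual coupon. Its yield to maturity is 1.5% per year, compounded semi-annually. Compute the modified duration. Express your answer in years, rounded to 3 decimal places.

4.410 years

Periodic yield y = 0.0075. First find Macaulay duration:
  t   CF        PV=CF/(1+0.0075)^t    t·PV
  1        31.25        31.0174        31.0174
  2        31.25        30.7865        61.5729
  3        31.25        30.5573        91.6719
  4        31.25        30.3298       121.3193
  5        31.25        30.1040       150.5202
  6        31.25        29.8799       179.2796
  7        31.25        29.6575       207.6025
  8        31.25        29.4367       235.4939
  9        31.25        29.2176       262.9584
  10    1,031.25       957.0033     9,570.0325
  Σ                  1,227.9900    10,911.4686
P = 1,227.9900; Macaulay duration = 10,911.4686 / 1,227.9900 = 8.88563 half-year periods = 4.44282 years.
Modified duration = D_Mac / (1 + y) = 4.44282 / 1.0075 = 4.40974 years.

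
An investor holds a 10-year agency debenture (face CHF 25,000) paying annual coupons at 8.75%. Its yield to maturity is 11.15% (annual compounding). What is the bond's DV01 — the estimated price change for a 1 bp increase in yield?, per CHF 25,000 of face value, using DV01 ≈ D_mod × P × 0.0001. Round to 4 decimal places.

CHF 13.1639

Periodic yield y = 0.1115.
  t   CF        PV=CF/(1+0.1115)^t    t·PV
  1     2,187.50     1,968.0612     1,968.0612
  2     2,187.50     1,770.6353     3,541.2707
  3     2,187.50     1,593.0142     4,779.0427
  4     2,187.50     1,433.2112     5,732.8448
  5     2,187.50     1,289.4388     6,447.1939
  6     2,187.50     1,160.0889     6,960.5332
  7     2,187.50     1,043.7147     7,306.0028
  8     2,187.50       939.0146     7,512.1165
  9     2,187.50       844.8174     7,603.3567
  10   27,187.50     9,446.5799    94,465.7994
  Σ                 21,488.5762   146,316.2219
P = 21,488.5762; D_Mac = 6.80902 yrs; D_mod = 6.12598 yrs.
DV01 ≈ 6.12598 × 21,488.5762 × 0.0001 = 13.163853.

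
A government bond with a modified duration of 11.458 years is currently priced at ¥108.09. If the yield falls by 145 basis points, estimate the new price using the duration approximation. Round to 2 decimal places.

Duration approximation: ΔP/P ≈ -D_mod · Δy = -11.458 × (-0.0145) = +0.166141.
New price ≈ 108.09 × (1 + 0.166141) = 126.04818069.

¥126.05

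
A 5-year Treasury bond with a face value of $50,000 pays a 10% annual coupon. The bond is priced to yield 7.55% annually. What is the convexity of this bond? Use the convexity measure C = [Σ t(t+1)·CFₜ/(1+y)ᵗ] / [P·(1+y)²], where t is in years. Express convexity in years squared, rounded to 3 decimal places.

With y = 0.0755:
  t   CF        PV=CF/(1+0.0755)^t    t·PV        t(t+1)·PV
  1     5,000.00     4,649.0005     4,649.0005       9,298.0009
  2     5,000.00     4,322.6411     8,645.2821      25,935.8464
  3     5,000.00     4,019.1921    12,057.5762      48,230.3048
  4     5,000.00     3,737.0452    14,948.1806      74,740.9031
  5    55,000.00    38,221.7543   191,108.7713   1,146,652.6276
  Σ                 54,949.6330   231,408.8107   1,304,857.6828
P = 54,949.6330.
Convexity = Σ t(t+1)·PV / [P·(1+y)²] = 1,304,857.6828 / (54,949.6330 × 1.156700) = 20.52946.

20.529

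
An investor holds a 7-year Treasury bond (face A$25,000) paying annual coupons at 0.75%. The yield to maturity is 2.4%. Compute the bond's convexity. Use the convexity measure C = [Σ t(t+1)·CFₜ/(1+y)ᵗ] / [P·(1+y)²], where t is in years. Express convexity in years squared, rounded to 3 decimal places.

51.732

With y = 0.024:
  t   CF        PV=CF/(1+0.024)^t    t·PV        t(t+1)·PV
  1       187.50       183.1055       183.1055         366.2109
  2       187.50       178.8139       357.6279       1,072.8836
  3       187.50       174.6230       523.8689       2,095.4758
  4       187.50       170.5303       682.1210       3,410.6051
  5       187.50       166.5335       832.6673       4,996.0036
  6       187.50       162.6303       975.7820       6,830.4737
  7    25,187.50    21,334.6424   149,342.4965   1,194,739.9721
  Σ                 22,370.8788   152,897.6690   1,213,511.6249
P = 22,370.8788.
Convexity = Σ t(t+1)·PV / [P·(1+y)²] = 1,213,511.6249 / (22,370.8788 × 1.048576) = 51.73220.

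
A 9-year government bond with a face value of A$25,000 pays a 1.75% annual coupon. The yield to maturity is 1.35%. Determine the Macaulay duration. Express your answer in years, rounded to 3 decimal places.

Periodic yield y = 0.0135. Discount each cash flow and weight by its year:
  t   CF        PV=CF/(1+0.0135)^t    t·PV
  1       437.50       431.6724       431.6724
  2       437.50       425.9225       851.8449
  3       437.50       420.2491     1,260.7473
  4       437.50       414.6513     1,658.6053
  5       437.50       409.1281     2,045.6404
  6       437.50       403.6784     2,422.0706
  7       437.50       398.3014     2,788.1095
  8       437.50       392.9959     3,143.9673
  9    25,437.50    22,545.5404   202,909.8635
  Σ                 25,842.1395   217,512.5212
Price P = Σ PV = 25,842.1395.
Macaulay duration = Σ(t·PV) / P = 217,512.5212 / 25,842.1395 = 8.41697 years.

8.417 years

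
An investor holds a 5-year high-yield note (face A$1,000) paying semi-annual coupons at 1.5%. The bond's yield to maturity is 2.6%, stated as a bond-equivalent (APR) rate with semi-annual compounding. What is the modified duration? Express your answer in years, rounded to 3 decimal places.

4.768 years

Periodic yield y = 0.013. First find Macaulay duration:
  t   CF        PV=CF/(1+0.013)^t    t·PV
  1         7.50         7.4038         7.4038
  2         7.50         7.3087        14.6175
  3         7.50         7.2149        21.6448
  4         7.50         7.1224        28.4894
  5         7.50         7.0310        35.1548
  6         7.50         6.9407        41.6443
  7         7.50         6.8516        47.9615
  8         7.50         6.7637        54.1098
  9         7.50         6.6769        60.0923
  10    1,007.50       885.4226     8,854.2260
  Σ                    948.7363     9,165.3441
P = 948.7363; Macaulay duration = 9,165.3441 / 948.7363 = 9.66058 half-year periods = 4.83029 years.
Modified duration = D_Mac / (1 + y) = 4.83029 / 1.013 = 4.76830 years.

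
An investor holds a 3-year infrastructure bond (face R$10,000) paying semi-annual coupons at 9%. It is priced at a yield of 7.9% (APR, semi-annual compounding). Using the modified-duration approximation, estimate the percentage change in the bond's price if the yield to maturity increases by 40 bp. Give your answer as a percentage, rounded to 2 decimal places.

Periodic yield y = 0.0395. Modified duration first:
  t   CF        PV=CF/(1+0.0395)^t    t·PV
  1       450.00       432.9004       432.9004
  2       450.00       416.4506       832.9013
  3       450.00       400.6259     1,201.8777
  4       450.00       385.4025     1,541.6100
  5       450.00       370.7576     1,853.7879
  6    10,450.00     8,282.6504    49,695.9021
  Σ                 10,288.7874    55,558.9795
P = 10,288.7874; D_Mac = 5.39995 half-year periods = 2.69998 yrs; D_mod = 2.69998/(1+0.0395) = 2.59738 yrs.
ΔP/P ≈ -D_mod · Δy = -2.59738 × (+0.004) = -0.010390 = -1.0390%.

-1.04%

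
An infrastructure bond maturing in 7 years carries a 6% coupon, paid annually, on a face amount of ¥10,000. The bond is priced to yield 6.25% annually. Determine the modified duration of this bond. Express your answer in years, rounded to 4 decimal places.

5.5611 years

Periodic yield y = 0.0625. First find Macaulay duration:
  t   CF        PV=CF/(1+0.0625)^t    t·PV
  1       600.00       564.7059       564.7059
  2       600.00       531.4879     1,062.9758
  3       600.00       500.2239     1,500.6717
  4       600.00       470.7990     1,883.1958
  5       600.00       443.1049     2,215.5245
  6       600.00       417.0399     2,502.2395
  7    10,600.00     6,934.3107    48,540.1746
  Σ                  9,861.6721    58,269.4878
P = 9,861.6721; Macaulay duration = 58,269.4878 / 9,861.6721 = 5.90868 years.
Modified duration = D_Mac / (1 + y) = 5.90868 / 1.0625 = 5.56111 years.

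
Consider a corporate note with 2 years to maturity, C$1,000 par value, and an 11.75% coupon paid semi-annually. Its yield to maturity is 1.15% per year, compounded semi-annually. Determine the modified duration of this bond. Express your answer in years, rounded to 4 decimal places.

1.8450 years

Periodic yield y = 0.00575. First find Macaulay duration:
  t   CF        PV=CF/(1+0.00575)^t    t·PV
  1        58.75        58.4141        58.4141
  2        58.75        58.0802       116.1603
  3        58.75        57.7481       173.2443
  4     1,058.75     1,034.7448     4,138.9793
  Σ                  1,208.9872     4,486.7980
P = 1,208.9872; Macaulay duration = 4,486.7980 / 1,208.9872 = 3.71120 half-year periods = 1.85560 years.
Modified duration = D_Mac / (1 + y) = 1.85560 / 1.00575 = 1.84499 years.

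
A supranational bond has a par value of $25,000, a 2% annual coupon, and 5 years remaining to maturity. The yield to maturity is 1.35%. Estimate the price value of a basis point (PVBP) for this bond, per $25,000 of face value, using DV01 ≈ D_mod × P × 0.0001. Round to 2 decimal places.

$12.24

Periodic yield y = 0.0135.
  t   CF        PV=CF/(1+0.0135)^t    t·PV
  1       500.00       493.3399       493.3399
  2       500.00       486.7685       973.5371
  3       500.00       480.2847     1,440.8541
  4       500.00       473.8872     1,895.5489
  5    25,500.00    23,846.3226   119,231.6131
  Σ                 25,780.6030   124,034.8930
P = 25,780.6030; D_Mac = 4.81117 yrs; D_mod = 4.74709 yrs.
DV01 ≈ 4.74709 × 25,780.6030 × 0.0001 = 12.238273.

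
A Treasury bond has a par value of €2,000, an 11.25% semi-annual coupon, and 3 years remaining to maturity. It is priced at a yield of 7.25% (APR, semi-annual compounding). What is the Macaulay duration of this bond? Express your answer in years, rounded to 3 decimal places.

Periodic yield y = 0.03625. Discount each cash flow and weight by its period:
  t   CF        PV=CF/(1+0.03625)^t    t·PV
  1       112.50       108.5645       108.5645
  2       112.50       104.7667       209.5335
  3       112.50       101.1018       303.3054
  4       112.50        97.5651       390.2603
  5       112.50        94.1521       470.7603
  6     2,112.50     1,706.1195    10,236.7172
  Σ                  2,212.2697    11,719.1412
Price P = Σ PV = 2,212.2697.
Macaulay duration = Σ(t·PV) / P = 11,719.1412 / 2,212.2697 = 5.29734 half-year periods.
In years: 5.29734 / 2 = 2.64867 years.

2.649 years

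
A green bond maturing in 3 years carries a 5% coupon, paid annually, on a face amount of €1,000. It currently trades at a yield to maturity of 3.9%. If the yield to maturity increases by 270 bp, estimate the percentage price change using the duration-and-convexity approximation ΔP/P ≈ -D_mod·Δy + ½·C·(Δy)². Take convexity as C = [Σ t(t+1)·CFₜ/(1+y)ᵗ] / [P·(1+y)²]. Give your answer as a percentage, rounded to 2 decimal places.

-7.06%

With y = 0.039:
  t   CF        PV=CF/(1+0.039)^t    t·PV        t(t+1)·PV
  1        50.00        48.1232        48.1232          96.2464
  2        50.00        46.3168        92.6337         277.9010
  3     1,050.00       936.1440     2,808.4320      11,233.7280
  Σ                  1,030.5840     2,949.1889      11,607.8754
P = 1,030.5840; D_Mac = 2.86167 yrs; D_mod = 2.75425 yrs; C = 10.43370.
Duration effect: -2.75425 × (+0.027) = -0.074365
Convexity effect: 0.5 × 10.43370 × (0.027)² = +0.0038031
ΔP/P ≈ -0.074365 + 0.0038031 = -0.070562 = -7.0562%.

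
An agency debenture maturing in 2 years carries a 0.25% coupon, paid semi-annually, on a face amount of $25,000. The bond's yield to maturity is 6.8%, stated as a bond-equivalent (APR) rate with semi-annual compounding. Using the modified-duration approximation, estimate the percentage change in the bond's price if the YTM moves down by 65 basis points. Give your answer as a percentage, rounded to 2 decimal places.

+1.25%

Periodic yield y = 0.034. Modified duration first:
  t   CF        PV=CF/(1+0.034)^t    t·PV
  1        31.25        30.2224        30.2224
  2        31.25        29.2287        58.4573
  3        31.25        28.2676        84.8027
  4    25,031.25    21,897.7948    87,591.1794
  Σ                 21,985.5135    87,764.6619
P = 21,985.5135; D_Mac = 3.99193 half-year periods = 1.99597 yrs; D_mod = 1.99597/(1+0.034) = 1.93033 yrs.
ΔP/P ≈ -D_mod · Δy = -1.93033 × (-0.0065) = +0.012547 = +1.2547%.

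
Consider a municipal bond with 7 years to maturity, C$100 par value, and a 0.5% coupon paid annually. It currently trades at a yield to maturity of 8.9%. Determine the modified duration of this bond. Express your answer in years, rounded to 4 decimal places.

Periodic yield y = 0.089. First find Macaulay duration:
  t   CF        PV=CF/(1+0.089)^t    t·PV
  1         0.50         0.4591         0.4591
  2         0.50         0.4216         0.8432
  3         0.50         0.3872         1.1615
  4         0.50         0.3555         1.4221
  5         0.50         0.3265         1.6323
  6         0.50         0.2998         1.7987
  7       100.50        55.3313       387.3191
  Σ                     57.5810       394.6360
P = 57.5810; Macaulay duration = 394.6360 / 57.5810 = 6.85358 years.
Modified duration = D_Mac / (1 + y) = 6.85358 / 1.089 = 6.29347 years.

6.2935 years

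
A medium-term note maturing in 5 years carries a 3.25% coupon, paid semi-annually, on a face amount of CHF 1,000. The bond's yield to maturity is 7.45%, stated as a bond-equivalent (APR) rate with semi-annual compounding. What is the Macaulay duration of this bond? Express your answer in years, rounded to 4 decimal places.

4.6123 years

Periodic yield y = 0.03725. Discount each cash flow and weight by its period:
  t   CF        PV=CF/(1+0.03725)^t    t·PV
  1        16.25        15.6664        15.6664
  2        16.25        15.1038        30.2076
  3        16.25        14.5614        43.6842
  4        16.25        14.0385        56.1539
  5        16.25        13.5343        67.6716
  6        16.25        13.0483        78.2896
  7        16.25        12.5797        88.0577
  8        16.25        12.1279        97.0232
  9        16.25        11.6924       105.2313
  10    1,016.25       704.9627     7,049.6268
  Σ                    827.3153     7,631.6122
Price P = Σ PV = 827.3153.
Macaulay duration = Σ(t·PV) / P = 7,631.6122 / 827.3153 = 9.22455 half-year periods.
In years: 9.22455 / 2 = 4.61228 years.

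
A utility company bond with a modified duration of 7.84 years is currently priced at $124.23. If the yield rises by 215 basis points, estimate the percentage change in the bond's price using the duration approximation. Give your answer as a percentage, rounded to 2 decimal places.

-16.86%

Duration approximation: ΔP/P ≈ -D_mod · Δy = -7.84 × (+0.0215) = -0.168560.
As a percentage: -16.8560%.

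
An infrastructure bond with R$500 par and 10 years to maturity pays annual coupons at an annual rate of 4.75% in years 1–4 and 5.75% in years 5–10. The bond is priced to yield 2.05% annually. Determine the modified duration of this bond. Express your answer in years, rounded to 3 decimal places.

Periodic yield y = 0.0205. First find Macaulay duration:
  t   CF        PV=CF/(1+0.0205)^t    t·PV
  1        23.75        23.2729        23.2729
  2        23.75        22.8054        45.6108
  3        23.75        22.3473        67.0418
  4        23.75        21.8984        87.5934
  5        28.75        25.9760       129.8802
  6        28.75        25.4542       152.7253
  7        28.75        24.9429       174.6002
  8        28.75        24.4418       195.5347
  9        28.75        23.9508       215.5576
  10      528.75       431.6386     4,316.3861
  Σ                    646.7284     5,408.2031
P = 646.7284; Macaulay duration = 5,408.2031 / 646.7284 = 8.36240 years.
Modified duration = D_Mac / (1 + y) = 8.36240 / 1.0205 = 8.19442 years.

8.194 years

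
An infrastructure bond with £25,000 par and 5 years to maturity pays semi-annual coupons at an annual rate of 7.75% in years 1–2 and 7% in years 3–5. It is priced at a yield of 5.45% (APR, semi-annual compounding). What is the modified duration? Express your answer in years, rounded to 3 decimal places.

Periodic yield y = 0.02725. First find Macaulay duration:
  t   CF        PV=CF/(1+0.02725)^t    t·PV
  1       968.75       943.0518       943.0518
  2       968.75       918.0354     1,836.0707
  3       968.75       893.6825     2,681.0476
  4       968.75       869.9757     3,479.9027
  5       875.00       764.9399     3,824.6994
  6       875.00       744.6482     4,467.8893
  7       875.00       724.8948     5,074.2638
  8       875.00       705.6654     5,645.3236
  9       875.00       686.9462     6,182.5155
  10   25,875.00    19,775.1078   197,751.0778
  Σ                 27,026.9477   231,885.8423
P = 27,026.9477; Macaulay duration = 231,885.8423 / 27,026.9477 = 8.57980 half-year periods = 4.28990 years.
Modified duration = D_Mac / (1 + y) = 4.28990 / 1.02725 = 4.17610 years.

4.176 years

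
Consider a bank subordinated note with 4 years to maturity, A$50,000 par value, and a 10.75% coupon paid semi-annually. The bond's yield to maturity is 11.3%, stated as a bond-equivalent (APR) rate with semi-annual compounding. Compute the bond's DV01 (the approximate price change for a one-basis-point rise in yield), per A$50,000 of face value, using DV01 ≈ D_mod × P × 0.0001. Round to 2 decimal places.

Periodic yield y = 0.0565.
  t   CF        PV=CF/(1+0.0565)^t    t·PV
  1     2,687.50     2,543.7766     2,543.7766
  2     2,687.50     2,407.7393     4,815.4787
  3     2,687.50     2,278.9771     6,836.9314
  4     2,687.50     2,157.1009     8,628.4037
  5     2,687.50     2,041.7425    10,208.7124
  6     2,687.50     1,932.5532    11,595.3194
  7     2,687.50     1,829.2032    12,804.4227
  8    52,687.50    33,943.1060   271,544.8483
  Σ                 49,134.1990   328,977.8933
P = 49,134.1990; D_Mac = 6.69550 half-year periods = 3.34775 yrs; D_mod = 3.16872 yrs.
DV01 ≈ 3.16872 × 49,134.1990 × 0.0001 = 15.569233.

A$15.57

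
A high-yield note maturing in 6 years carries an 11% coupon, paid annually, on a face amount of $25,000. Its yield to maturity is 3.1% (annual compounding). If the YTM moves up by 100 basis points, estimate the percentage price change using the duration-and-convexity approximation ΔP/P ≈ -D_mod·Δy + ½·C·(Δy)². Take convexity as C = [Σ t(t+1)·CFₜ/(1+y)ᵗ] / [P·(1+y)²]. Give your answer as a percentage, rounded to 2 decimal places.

-4.62%

With y = 0.031:
  t   CF        PV=CF/(1+0.031)^t    t·PV        t(t+1)·PV
  1     2,750.00     2,667.3133     2,667.3133       5,334.6266
  2     2,750.00     2,587.1128     5,174.2256      15,522.6767
  3     2,750.00     2,509.3238     7,527.9713      30,111.8851
  4     2,750.00     2,433.8737     9,735.4947      48,677.4734
  5     2,750.00     2,360.6922    11,803.4611      70,820.7664
  6    27,750.00    23,105.2672   138,631.6034     970,421.2235
  Σ                 35,663.5829   175,540.0692   1,140,888.6517
P = 35,663.5829; D_Mac = 4.92211 yrs; D_mod = 4.77411 yrs; C = 30.09546.
Duration effect: -4.77411 × (+0.01) = -0.047741
Convexity effect: 0.5 × 30.09546 × (0.01)² = +0.0015048
ΔP/P ≈ -0.047741 + 0.0015048 = -0.046236 = -4.6236%.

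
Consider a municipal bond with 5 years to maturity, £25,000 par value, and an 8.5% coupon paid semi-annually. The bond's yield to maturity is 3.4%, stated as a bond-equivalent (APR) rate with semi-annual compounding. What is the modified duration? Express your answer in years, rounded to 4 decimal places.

4.1989 years

Periodic yield y = 0.017. First find Macaulay duration:
  t   CF        PV=CF/(1+0.017)^t    t·PV
  1     1,062.50     1,044.7394     1,044.7394
  2     1,062.50     1,027.2757     2,054.5515
  3     1,062.50     1,010.1040     3,030.3119
  4     1,062.50       993.2192     3,972.8770
  5     1,062.50       976.6168     4,883.0838
  6     1,062.50       960.2918     5,761.7508
  7     1,062.50       944.2397     6,609.6781
  8     1,062.50       928.4560     7,427.6478
  9     1,062.50       912.9361     8,216.4246
  10   26,062.50    22,019.4539   220,194.5386
  Σ                 30,817.3326   263,195.6035
P = 30,817.3326; Macaulay duration = 263,195.6035 / 30,817.3326 = 8.54051 half-year periods = 4.27025 years.
Modified duration = D_Mac / (1 + y) = 4.27025 / 1.017 = 4.19887 years.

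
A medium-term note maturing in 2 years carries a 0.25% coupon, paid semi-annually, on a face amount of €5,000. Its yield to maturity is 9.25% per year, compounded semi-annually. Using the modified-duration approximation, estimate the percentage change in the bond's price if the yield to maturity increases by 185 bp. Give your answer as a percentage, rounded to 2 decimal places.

-3.53%

Periodic yield y = 0.04625. Modified duration first:
  t   CF        PV=CF/(1+0.04625)^t    t·PV
  1         6.25         5.9737         5.9737
  2         6.25         5.7096        11.4193
  3         6.25         5.4572        16.3717
  4     5,006.25     4,178.0213    16,712.0852
  Σ                  4,195.1619    16,745.8499
P = 4,195.1619; D_Mac = 3.99171 half-year periods = 1.99585 yrs; D_mod = 1.99585/(1+0.04625) = 1.90762 yrs.
ΔP/P ≈ -D_mod · Δy = -1.90762 × (+0.0185) = -0.035291 = -3.5291%.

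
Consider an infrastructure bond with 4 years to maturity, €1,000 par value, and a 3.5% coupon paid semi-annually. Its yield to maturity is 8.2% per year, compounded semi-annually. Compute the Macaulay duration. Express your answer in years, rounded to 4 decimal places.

3.7416 years

Periodic yield y = 0.041. Discount each cash flow and weight by its period:
  t   CF        PV=CF/(1+0.041)^t    t·PV
  1        17.50        16.8108        16.8108
  2        17.50        16.1487        32.2973
  3        17.50        15.5126        46.5379
  4        17.50        14.9017        59.6067
  5        17.50        14.3148        71.5739
  6        17.50        13.7510        82.5059
  7        17.50        13.2094        92.4658
  8     1,017.50       737.7829     5,902.2632
  Σ                    842.4318     6,304.0614
Price P = Σ PV = 842.4318.
Macaulay duration = Σ(t·PV) / P = 6,304.0614 / 842.4318 = 7.48317 half-year periods.
In years: 7.48317 / 2 = 3.74159 years.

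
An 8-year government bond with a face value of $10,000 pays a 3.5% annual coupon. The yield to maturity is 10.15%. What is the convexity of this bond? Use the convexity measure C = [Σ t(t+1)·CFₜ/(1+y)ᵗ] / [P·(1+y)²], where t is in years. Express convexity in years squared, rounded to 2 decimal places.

48.24

With y = 0.1015:
  t   CF        PV=CF/(1+0.1015)^t    t·PV        t(t+1)·PV
  1       350.00       317.7485       317.7485         635.4970
  2       350.00       288.4689       576.9379       1,730.8136
  3       350.00       261.8874       785.6621       3,142.6483
  4       350.00       237.7552       951.0208       4,755.1042
  5       350.00       215.8468     1,079.2338       6,475.4028
  6       350.00       195.9571     1,175.7427       8,230.1988
  7       350.00       177.9002     1,245.3017       9,962.4134
  8    10,350.00     4,776.0002    38,208.0017     343,872.0157
  Σ                  6,471.5644    44,339.6492     378,804.0939
P = 6,471.5644.
Convexity = Σ t(t+1)·PV / [P·(1+y)²] = 378,804.0939 / (6,471.5644 × 1.213302) = 48.24323.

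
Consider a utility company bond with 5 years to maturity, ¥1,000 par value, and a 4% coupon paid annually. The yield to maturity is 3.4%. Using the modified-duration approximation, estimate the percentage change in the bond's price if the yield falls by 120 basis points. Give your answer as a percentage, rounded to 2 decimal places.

+5.38%

Periodic yield y = 0.034. Modified duration first:
  t   CF        PV=CF/(1+0.034)^t    t·PV
  1        40.00        38.6847        38.6847
  2        40.00        37.4127        74.8254
  3        40.00        36.1825       108.5475
  4        40.00        34.9927       139.9709
  5     1,040.00       879.8946     4,399.4729
  Σ                  1,027.1672     4,761.5014
P = 1,027.1672; D_Mac = 4.63557 yrs; D_mod = 4.63557/(1+0.034) = 4.48314 yrs.
ΔP/P ≈ -D_mod · Δy = -4.48314 × (-0.012) = +0.053798 = +5.3798%.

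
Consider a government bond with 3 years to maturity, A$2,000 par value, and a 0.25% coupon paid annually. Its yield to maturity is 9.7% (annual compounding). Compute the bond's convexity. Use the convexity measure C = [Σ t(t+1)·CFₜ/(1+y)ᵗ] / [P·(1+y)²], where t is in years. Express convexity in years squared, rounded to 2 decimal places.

9.93

With y = 0.097:
  t   CF        PV=CF/(1+0.097)^t    t·PV        t(t+1)·PV
  1         5.00         4.5579         4.5579           9.1158
  2         5.00         4.1549         8.3097          24.9292
  3     2,005.00     1,518.7787     4,556.3361      18,225.3443
  Σ                  1,527.4914     4,569.2037      18,259.3892
P = 1,527.4914.
Convexity = Σ t(t+1)·PV / [P·(1+y)²] = 18,259.3892 / (1,527.4914 × 1.203409) = 9.93331.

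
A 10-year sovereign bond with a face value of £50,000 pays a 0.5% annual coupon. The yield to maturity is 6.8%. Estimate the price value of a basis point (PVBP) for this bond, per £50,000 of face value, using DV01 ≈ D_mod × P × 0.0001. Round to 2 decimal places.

£25.07

Periodic yield y = 0.068.
  t   CF        PV=CF/(1+0.068)^t    t·PV
  1       250.00       234.0824       234.0824
  2       250.00       219.1783       438.3565
  3       250.00       205.2231       615.6693
  4       250.00       192.1565       768.6259
  5       250.00       179.9218       899.6089
  6       250.00       168.4661     1,010.7965
  7       250.00       157.7398     1,104.1785
  8       250.00       147.6964     1,181.5714
  9       250.00       138.2925     1,244.6328
  10   50,250.00    26,026.9657   260,269.6567
  Σ                 27,669.7225   267,767.1789
P = 27,669.7225; D_Mac = 9.67726 yrs; D_mod = 9.06111 yrs.
DV01 ≈ 9.06111 × 27,669.7225 × 0.0001 = 25.071833.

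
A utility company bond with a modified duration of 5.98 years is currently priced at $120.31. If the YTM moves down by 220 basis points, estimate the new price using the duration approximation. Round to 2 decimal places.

$136.14

Duration approximation: ΔP/P ≈ -D_mod · Δy = -5.98 × (-0.022) = +0.131560.
New price ≈ 120.31 × (1 + 0.131560) = 136.1379836.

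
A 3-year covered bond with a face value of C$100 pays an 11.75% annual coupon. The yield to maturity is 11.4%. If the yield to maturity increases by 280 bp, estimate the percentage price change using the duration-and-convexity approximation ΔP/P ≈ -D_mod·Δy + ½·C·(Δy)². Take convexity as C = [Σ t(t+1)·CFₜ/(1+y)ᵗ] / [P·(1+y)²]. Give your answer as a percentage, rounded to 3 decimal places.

-6.450%

With y = 0.114:
  t   CF        PV=CF/(1+0.114)^t    t·PV        t(t+1)·PV
  1        11.75        10.5476        10.5476          21.0952
  2        11.75         9.4682        18.9364          56.8092
  3       111.75        80.8336       242.5008         970.0033
  Σ                    100.8494       271.9848       1,047.9076
P = 100.8494; D_Mac = 2.69694 yrs; D_mod = 2.42095 yrs; C = 8.37297.
Duration effect: -2.42095 × (+0.028) = -0.067787
Convexity effect: 0.5 × 8.37297 × (0.028)² = +0.0032822
ΔP/P ≈ -0.067787 + 0.0032822 = -0.064504 = -6.4504%.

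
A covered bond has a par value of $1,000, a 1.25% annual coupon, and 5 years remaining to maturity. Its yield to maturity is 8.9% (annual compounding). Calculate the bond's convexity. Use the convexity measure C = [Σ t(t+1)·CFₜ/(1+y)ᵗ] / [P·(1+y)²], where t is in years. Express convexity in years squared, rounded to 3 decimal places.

With y = 0.089:
  t   CF        PV=CF/(1+0.089)^t    t·PV        t(t+1)·PV
  1        12.50        11.4784        11.4784          22.9568
  2        12.50        10.5403        21.0807          63.2420
  3        12.50         9.6789        29.0367         116.1469
  4        12.50         8.8879        35.5515         177.7577
  5     1,012.50       661.0825     3,305.4123      19,832.4737
  Σ                    701.6680     3,402.5596      20,212.5772
P = 701.6680.
Convexity = Σ t(t+1)·PV / [P·(1+y)²] = 20,212.5772 / (701.6680 × 1.185921) = 24.29038.

24.290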